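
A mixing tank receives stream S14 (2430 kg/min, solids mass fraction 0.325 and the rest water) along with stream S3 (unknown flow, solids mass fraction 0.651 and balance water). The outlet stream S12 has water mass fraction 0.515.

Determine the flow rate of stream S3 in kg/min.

Let S3 be the unknown flow. Total out = 2430 + S3.
water balance: 1640.2 + 0.349·S3 = 0.515·(2430 + S3)
(0.349 − 0.515)·S3 = 0.515×2430 − 1640.2 = -388.8
S3 = -388.8 / -0.166 = 2342.2 kg/min

2342 kg/min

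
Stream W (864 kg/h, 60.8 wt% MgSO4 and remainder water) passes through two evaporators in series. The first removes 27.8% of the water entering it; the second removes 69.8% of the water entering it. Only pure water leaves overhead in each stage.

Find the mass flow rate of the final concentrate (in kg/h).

599.2 kg/h

water in feed = 864×0.392 = 338.69 kg/h.
After stage 1: water left = (1−0.278)×338.69 = 244.53; stream total = 769.84 kg/h.
After stage 2: water left = (1−0.698)×244.53 = 73.849; final concentrate = 599.16 kg/h.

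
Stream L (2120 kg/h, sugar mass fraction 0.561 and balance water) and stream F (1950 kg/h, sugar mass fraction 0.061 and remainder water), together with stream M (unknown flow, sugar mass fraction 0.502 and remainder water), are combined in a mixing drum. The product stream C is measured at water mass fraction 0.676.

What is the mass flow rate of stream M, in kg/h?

Let M be the unknown flow. Total out = 4070 + M.
water balance: 2761.7 + 0.498·M = 0.676·(4070 + M)
(0.498 − 0.676)·M = 0.676×4070 − 2761.7 = -10.41
M = -10.41 / -0.178 = 58.483 kg/h

58.48 kg/h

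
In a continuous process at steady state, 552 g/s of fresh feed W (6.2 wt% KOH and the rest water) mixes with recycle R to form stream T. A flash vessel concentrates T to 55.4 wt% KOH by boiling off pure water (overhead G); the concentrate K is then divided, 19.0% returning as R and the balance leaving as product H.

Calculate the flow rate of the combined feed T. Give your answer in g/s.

Overall KOH balance (none leaves overhead): KOH in fresh feed = KOH in product, i.e. 552×0.062 = (1−0.190)·K·0.554.
K = 34.224/(0.554×0.810) = 76.267 g/s.
Recycle R = 0.190×76.267 = 14.491 g/s.
Combined feed T = 552 + 14.491 = 566.49 g/s.

566.5 g/s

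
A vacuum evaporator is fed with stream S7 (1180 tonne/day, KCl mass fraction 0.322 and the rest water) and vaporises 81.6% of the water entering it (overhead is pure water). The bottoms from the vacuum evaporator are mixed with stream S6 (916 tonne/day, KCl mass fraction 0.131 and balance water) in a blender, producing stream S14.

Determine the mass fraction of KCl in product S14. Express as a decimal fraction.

Vapour removed = 0.816×0.678×1180 = 652.83 tonne/day; concentrate = 527.17 tonne/day.
KCl reaching the mixer = 379.96 (from concentrate) + 916×0.131 = 499.96 tonne/day.
Product flow = 527.17 + 916 = 1443.2 tonne/day; KCl fraction = 0.346.

0.346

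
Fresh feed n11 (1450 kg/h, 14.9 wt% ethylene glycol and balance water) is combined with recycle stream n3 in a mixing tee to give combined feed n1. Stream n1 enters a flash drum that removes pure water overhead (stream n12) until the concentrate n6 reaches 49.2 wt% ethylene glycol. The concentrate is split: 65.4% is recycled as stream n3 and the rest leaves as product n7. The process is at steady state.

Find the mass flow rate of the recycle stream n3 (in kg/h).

830 kg/h

Overall ethylene glycol balance (none leaves overhead): ethylene glycol in fresh feed = ethylene glycol in product, i.e. 1450×0.149 = (1−0.654)·n6·0.492.
n6 = 216.05/(0.492×0.346) = 1269.2 kg/h.
Recycle n3 = 0.654×1269.2 = 830.02 kg/h.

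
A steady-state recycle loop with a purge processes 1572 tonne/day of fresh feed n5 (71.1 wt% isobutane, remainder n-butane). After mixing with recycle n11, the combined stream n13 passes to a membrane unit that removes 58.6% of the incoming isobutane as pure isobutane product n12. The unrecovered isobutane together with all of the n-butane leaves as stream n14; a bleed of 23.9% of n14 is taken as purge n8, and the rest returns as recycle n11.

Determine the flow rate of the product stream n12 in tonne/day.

isobutane in n13: m_A = 1572×0.711 + (1−0.239)·(1−0.586)·m_A, so m_A = 1117.7/0.6849 = 1631.8 tonne/day.
Product n12 = 0.586×1631.8 = 956.23 tonne/day.

956.2 tonne/day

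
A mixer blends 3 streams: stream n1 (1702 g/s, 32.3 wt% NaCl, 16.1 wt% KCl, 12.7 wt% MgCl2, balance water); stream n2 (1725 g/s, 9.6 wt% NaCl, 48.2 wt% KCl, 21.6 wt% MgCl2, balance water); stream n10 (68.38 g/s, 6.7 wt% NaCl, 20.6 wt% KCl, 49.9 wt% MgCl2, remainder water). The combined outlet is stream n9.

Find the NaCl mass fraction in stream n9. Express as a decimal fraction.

0.206

Total flow out = 1702 + 1725 + 68.38 = 3495.4 g/s.
NaCl in = 1702×0.323 + 1725×0.096 + 68.38×0.067 = 719.93 g/s.
NaCl mass fraction in n9 = 719.93/3495.4 = 0.206.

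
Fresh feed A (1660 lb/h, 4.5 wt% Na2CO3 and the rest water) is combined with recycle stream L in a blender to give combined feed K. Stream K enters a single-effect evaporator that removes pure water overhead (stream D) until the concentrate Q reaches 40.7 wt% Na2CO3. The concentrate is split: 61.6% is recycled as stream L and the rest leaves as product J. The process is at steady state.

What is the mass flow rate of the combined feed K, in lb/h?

1954 lb/h

Overall Na2CO3 balance (none leaves overhead): Na2CO3 in fresh feed = Na2CO3 in product, i.e. 1660×0.045 = (1−0.616)·Q·0.407.
Q = 74.7/(0.407×0.384) = 477.96 lb/h.
Recycle L = 0.616×477.96 = 294.43 lb/h.
Combined feed K = 1660 + 294.43 = 1954.4 lb/h.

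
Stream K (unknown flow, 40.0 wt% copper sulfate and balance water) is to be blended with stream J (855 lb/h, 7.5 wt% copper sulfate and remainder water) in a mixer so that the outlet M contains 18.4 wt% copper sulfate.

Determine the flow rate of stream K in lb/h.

431.5 lb/h

Let K be the unknown flow. Total out = 855 + K.
copper sulfate balance: 64.125 + 0.400·K = 0.184·(855 + K)
(0.400 − 0.184)·K = 0.184×855 − 64.125 = 93.195
K = 93.195 / 0.216 = 431.46 lb/h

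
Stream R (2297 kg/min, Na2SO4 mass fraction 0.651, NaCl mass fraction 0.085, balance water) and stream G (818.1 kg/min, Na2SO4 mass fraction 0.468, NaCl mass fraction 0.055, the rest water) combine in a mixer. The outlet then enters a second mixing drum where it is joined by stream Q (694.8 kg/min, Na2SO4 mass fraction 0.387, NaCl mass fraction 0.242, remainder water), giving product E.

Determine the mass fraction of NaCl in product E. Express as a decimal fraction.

Overall, product flow = 3809.9 kg/min.
NaCl in = 2297×0.085 + 818.1×0.055 + 694.8×0.242 = 408.38 kg/min.
NaCl fraction in E = 0.107.

0.107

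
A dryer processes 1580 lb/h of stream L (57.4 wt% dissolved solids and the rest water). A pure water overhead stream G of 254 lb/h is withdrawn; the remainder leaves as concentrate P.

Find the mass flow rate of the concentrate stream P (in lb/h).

1326 lb/h

Concentrate = 1580 − 254 = 1326 lb/h.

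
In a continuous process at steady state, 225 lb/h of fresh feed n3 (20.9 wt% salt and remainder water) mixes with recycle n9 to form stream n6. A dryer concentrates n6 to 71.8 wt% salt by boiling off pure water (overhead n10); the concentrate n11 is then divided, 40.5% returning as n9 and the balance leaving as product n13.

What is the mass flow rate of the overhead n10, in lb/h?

Overall salt balance (none leaves overhead): salt in fresh feed = salt in product, i.e. 225×0.209 = (1−0.405)·n11·0.718.
n11 = 47.025/(0.718×0.595) = 110.07 lb/h.
Recycle n9 = 0.405×110.07 = 44.58 lb/h.
Combined feed n6 = 225 + 44.58 = 269.58 lb/h.
Overhead n10 = n6 − n11 = 269.58 − 110.07 = 159.51 lb/h.

159.5 lb/h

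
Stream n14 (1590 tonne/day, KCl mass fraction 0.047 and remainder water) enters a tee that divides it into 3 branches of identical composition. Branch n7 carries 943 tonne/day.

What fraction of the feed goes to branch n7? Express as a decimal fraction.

0.593

Fraction to n7 = 943/1590 = 0.5931.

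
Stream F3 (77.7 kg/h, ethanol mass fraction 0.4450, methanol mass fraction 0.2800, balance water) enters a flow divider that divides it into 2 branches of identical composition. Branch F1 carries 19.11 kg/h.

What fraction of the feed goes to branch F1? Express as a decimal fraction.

0.246

Fraction to F1 = 19.11/77.7 = 0.2459.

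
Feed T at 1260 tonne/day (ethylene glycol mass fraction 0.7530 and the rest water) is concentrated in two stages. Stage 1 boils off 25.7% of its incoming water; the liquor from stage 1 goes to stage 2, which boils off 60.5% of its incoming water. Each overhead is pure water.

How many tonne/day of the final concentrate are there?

1040 tonne/day

water in feed = 1260×0.247 = 311.22 tonne/day.
After stage 1: water left = (1−0.257)×311.22 = 231.24; stream total = 1180 tonne/day.
After stage 2: water left = (1−0.605)×231.24 = 91.338; final concentrate = 1040.1 tonne/day.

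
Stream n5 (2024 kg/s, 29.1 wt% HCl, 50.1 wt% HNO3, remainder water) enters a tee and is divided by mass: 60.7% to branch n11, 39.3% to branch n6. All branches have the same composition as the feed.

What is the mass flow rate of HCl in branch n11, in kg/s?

357.5 kg/s

Branch n11 total = 0.607×2024 = 1228.6 kg/s.
HCl in n11 = 0.291×1228.6 = 357.51 kg/s.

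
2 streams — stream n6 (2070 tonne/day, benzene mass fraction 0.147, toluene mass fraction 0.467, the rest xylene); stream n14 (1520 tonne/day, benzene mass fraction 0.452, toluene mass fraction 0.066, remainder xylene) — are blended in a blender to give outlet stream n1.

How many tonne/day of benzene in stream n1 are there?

benzene out = benzene in = 2070×0.147 + 1520×0.452 = 991.33 tonne/day.

991.3 tonne/day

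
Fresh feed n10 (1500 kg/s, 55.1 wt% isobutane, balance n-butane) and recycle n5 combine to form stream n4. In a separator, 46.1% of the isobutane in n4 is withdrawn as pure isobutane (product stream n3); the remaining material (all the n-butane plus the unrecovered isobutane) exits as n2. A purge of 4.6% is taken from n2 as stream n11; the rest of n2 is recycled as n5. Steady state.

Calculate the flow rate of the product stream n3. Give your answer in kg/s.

784.3 kg/s

isobutane in n4: m_A = 1500×0.551 + (1−0.046)·(1−0.461)·m_A, so m_A = 826.5/0.4858 = 1701.3 kg/s.
Product n3 = 0.461×1701.3 = 784.32 kg/s.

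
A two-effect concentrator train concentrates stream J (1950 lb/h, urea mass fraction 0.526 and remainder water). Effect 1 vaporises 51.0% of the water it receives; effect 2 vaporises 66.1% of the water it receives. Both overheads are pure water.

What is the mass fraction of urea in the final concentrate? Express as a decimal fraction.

water in feed = 1950×0.474 = 924.3 lb/h.
After stage 1: water left = (1−0.510)×924.3 = 452.91; stream total = 1478.6 lb/h.
After stage 2: water left = (1−0.661)×452.91 = 153.54; final concentrate = 1179.2 lb/h.
urea fraction = 1025.7/1179.2 = 0.870.

0.870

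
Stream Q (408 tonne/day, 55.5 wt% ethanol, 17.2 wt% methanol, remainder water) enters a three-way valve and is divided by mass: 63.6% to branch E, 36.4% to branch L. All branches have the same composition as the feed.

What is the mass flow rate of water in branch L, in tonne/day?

40.54 tonne/day

Branch L total = 0.364×408 = 148.51 tonne/day.
water in L = 0.273×148.51 = 40.544 tonne/day.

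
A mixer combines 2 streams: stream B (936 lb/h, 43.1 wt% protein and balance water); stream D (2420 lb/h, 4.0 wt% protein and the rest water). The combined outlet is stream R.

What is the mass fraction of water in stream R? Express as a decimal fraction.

0.8509

Total flow out = 936 + 2420 = 3356 lb/h.
water in = 936×0.569 + 2420×0.960 = 2855.8 lb/h.
water mass fraction in R = 2855.8/3356 = 0.8509.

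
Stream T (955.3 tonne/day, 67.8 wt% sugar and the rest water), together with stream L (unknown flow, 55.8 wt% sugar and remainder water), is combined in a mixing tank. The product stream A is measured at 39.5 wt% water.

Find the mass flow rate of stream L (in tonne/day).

Let L be the unknown flow. Total out = 955.3 + L.
water balance: 307.61 + 0.442·L = 0.395·(955.3 + L)
(0.442 − 0.395)·L = 0.395×955.3 − 307.61 = 69.737
L = 69.737 / 0.047 = 1483.8 tonne/day

1484 tonne/day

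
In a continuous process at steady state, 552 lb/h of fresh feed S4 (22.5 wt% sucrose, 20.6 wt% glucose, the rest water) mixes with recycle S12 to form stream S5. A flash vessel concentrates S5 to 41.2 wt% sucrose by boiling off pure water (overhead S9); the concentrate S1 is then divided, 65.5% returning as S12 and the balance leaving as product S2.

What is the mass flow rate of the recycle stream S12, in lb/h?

Overall sucrose balance (none leaves overhead): sucrose in fresh feed = sucrose in product, i.e. 552×0.225 = (1−0.655)·S1·0.412.
S1 = 124.2/(0.412×0.345) = 873.79 lb/h.
Recycle S12 = 0.655×873.79 = 572.33 lb/h.

572.3 lb/h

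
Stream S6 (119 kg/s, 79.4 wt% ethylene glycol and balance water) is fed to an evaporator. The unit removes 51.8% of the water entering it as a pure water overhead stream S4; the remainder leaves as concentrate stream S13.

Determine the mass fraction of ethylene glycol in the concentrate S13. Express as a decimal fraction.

ethylene glycol is not removed: 119×0.794 = 94.486 kg/s of ethylene glycol enters S13.
water entering = 119×0.206 = 24.514 kg/s; overhead removed = 0.518×24.514 = 12.698 kg/s.
Concentrate = 119 − 12.698 = 106.3 kg/s.
Mass fraction = 94.486/106.3 = 0.889.

0.889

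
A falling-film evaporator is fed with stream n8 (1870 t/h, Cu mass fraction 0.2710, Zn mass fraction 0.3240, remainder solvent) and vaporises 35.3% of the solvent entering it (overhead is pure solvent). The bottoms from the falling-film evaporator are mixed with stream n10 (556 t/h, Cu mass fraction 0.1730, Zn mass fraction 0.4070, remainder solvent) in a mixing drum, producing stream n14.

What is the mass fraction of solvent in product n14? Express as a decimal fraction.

Vapour removed = 0.353×0.405×1870 = 267.34 t/h; concentrate = 1602.7 t/h.
solvent reaching the mixer = 490.01 (from concentrate) + 556×0.420 = 723.53 t/h.
Product flow = 1602.7 + 556 = 2158.7 t/h; solvent fraction = 0.3352.

0.3352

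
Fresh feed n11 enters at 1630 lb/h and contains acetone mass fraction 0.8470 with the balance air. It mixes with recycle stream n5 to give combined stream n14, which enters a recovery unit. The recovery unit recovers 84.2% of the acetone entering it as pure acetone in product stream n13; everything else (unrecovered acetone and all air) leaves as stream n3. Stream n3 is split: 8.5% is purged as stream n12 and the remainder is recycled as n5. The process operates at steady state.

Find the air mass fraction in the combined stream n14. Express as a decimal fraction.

0.6451

air enters only via n11 and leaves only via the purge: 1630×0.153 = 0.085×(air in n3), and the recovery unit passes all air, so air in n14 = air in n3 = 2934 lb/h.
acetone in n14: m_A = 1630×0.847 + (1−0.085)·(1−0.842)·m_A, so m_A = 1380.6/0.8554 = 1613.9 lb/h.
n14 = 1613.9 + 2934 = 4547.9 lb/h.
air fraction in n14 = 2934/4547.9 = 0.6451.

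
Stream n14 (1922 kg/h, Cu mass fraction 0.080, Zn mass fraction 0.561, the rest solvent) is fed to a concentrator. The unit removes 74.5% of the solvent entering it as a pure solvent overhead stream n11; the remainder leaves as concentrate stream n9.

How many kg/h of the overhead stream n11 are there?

solvent entering = 1922×0.359 = 690 kg/h; overhead removed = 0.745×690 = 514.05 kg/h.

514 kg/h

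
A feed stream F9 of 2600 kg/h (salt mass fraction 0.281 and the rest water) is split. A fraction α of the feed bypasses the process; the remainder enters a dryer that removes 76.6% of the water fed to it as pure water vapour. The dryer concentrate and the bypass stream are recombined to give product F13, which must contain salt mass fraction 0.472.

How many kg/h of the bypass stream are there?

689.7 kg/h

All 2600×0.281 = 730.6 kg/h of salt reaches F13, so F13 = 730.6/0.472 = 1547.9 kg/h and vapour = 1052.1 kg/h.
The evaporator receives (1−α)·2600 of feed at 0.719 water and removes 0.766 of that water:
0.766×0.719×(1−α)×2600 = 1052.1
(1−α) = 1052.1/1432 = 0.7347;  α = 0.2653.
Bypass flow = 0.2653×2600 = 689.68 kg/h.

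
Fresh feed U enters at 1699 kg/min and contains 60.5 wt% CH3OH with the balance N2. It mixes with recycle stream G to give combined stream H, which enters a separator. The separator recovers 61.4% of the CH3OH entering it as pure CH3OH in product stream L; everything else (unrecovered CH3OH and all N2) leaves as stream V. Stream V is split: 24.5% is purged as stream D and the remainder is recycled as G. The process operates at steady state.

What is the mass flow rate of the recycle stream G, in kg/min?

2491 kg/min

N2 enters only via U and leaves only via the purge: 1699×0.395 = 0.245×(N2 in V), and the separator passes all N2, so N2 in H = N2 in V = 2739.2 kg/min.
CH3OH in H: m_A = 1699×0.605 + (1−0.245)·(1−0.614)·m_A, so m_A = 1027.9/0.7086 = 1450.7 kg/min.
V = (1−0.614)×1450.7 + 2739.2 = 3299.2 kg/min.
Recycle G = (1−0.245)×3299.2 = 2490.9 kg/min.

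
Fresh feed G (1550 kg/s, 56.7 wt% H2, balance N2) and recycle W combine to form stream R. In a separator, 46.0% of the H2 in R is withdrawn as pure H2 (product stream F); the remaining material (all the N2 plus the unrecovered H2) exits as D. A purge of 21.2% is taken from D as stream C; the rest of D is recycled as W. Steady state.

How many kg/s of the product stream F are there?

H2 in R: m_A = 1550×0.567 + (1−0.212)·(1−0.460)·m_A, so m_A = 878.85/0.5745 = 1529.8 kg/s.
Product F = 0.460×1529.8 = 703.72 kg/s.

703.7 kg/s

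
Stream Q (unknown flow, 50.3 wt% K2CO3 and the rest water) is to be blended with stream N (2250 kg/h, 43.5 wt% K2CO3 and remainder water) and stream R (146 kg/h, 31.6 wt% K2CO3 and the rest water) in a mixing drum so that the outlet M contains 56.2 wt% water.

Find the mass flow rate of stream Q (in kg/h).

377.9 kg/h

Let Q be the unknown flow. Total out = 2396 + Q.
water balance: 1371.1 + 0.497·Q = 0.562·(2396 + Q)
(0.497 − 0.562)·Q = 0.562×2396 − 1371.1 = -24.562
Q = -24.562 / -0.065 = 377.88 kg/h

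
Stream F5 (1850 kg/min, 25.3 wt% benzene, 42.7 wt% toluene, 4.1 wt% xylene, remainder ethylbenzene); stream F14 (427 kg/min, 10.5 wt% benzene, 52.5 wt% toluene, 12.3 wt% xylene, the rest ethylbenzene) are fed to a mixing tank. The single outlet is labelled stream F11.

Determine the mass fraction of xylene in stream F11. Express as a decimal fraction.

Total flow out = 1850 + 427 = 2277 kg/min.
xylene in = 1850×0.041 + 427×0.123 = 128.37 kg/min.
xylene mass fraction in F11 = 128.37/2277 = 0.0564.

0.0564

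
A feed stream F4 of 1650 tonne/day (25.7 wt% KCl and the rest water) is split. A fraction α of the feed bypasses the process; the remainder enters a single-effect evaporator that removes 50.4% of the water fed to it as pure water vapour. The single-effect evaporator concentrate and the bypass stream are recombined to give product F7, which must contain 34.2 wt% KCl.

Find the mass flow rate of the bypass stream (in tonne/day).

554.9 tonne/day

All 1650×0.257 = 424.05 tonne/day of KCl reaches F7, so F7 = 424.05/0.342 = 1239.9 tonne/day and vapour = 410.09 tonne/day.
The evaporator receives (1−α)·1650 of feed at 0.743 water and removes 0.504 of that water:
0.504×0.743×(1−α)×1650 = 410.09
(1−α) = 410.09/617.88 = 0.6637;  α = 0.3363.
Bypass flow = 0.3363×1650 = 554.89 tonne/day.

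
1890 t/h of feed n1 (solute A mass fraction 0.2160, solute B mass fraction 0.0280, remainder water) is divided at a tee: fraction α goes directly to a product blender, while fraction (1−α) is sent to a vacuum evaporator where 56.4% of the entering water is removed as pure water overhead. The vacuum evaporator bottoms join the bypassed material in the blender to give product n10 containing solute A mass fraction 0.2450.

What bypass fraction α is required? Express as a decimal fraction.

All 1890×0.216 = 408.24 t/h of solute A reaches n10, so n10 = 408.24/0.245 = 1666.3 t/h and vapour = 223.71 t/h.
The evaporator receives (1−α)·1890 of feed at 0.756 water and removes 0.564 of that water:
0.564×0.756×(1−α)×1890 = 223.71
(1−α) = 223.71/805.87 = 0.2776;  α = 0.7224.

0.722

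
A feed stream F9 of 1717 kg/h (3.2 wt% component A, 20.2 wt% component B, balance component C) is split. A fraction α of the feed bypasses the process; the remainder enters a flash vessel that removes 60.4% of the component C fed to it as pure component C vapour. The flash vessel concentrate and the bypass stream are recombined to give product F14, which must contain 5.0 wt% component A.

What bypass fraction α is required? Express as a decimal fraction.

0.222

All 1717×0.032 = 54.944 kg/h of component A reaches F14, so F14 = 54.944/0.050 = 1098.9 kg/h and vapour = 618.12 kg/h.
The evaporator receives (1−α)·1717 of feed at 0.766 component C and removes 0.604 of that component C:
0.604×0.766×(1−α)×1717 = 618.12
(1−α) = 618.12/794.39 = 0.7781;  α = 0.2219.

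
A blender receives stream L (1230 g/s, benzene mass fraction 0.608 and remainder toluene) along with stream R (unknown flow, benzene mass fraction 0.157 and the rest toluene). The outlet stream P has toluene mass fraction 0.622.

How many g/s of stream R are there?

1280 g/s

Let R be the unknown flow. Total out = 1230 + R.
toluene balance: 482.16 + 0.843·R = 0.622·(1230 + R)
(0.843 − 0.622)·R = 0.622×1230 − 482.16 = 282.9
R = 282.9 / 0.221 = 1280.1 g/s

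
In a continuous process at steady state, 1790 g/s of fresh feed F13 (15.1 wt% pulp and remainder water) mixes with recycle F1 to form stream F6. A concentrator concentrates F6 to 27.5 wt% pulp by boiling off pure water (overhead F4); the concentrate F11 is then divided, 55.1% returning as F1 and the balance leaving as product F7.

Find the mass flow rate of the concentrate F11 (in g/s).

2189 g/s

Overall pulp balance (none leaves overhead): pulp in fresh feed = pulp in product, i.e. 1790×0.151 = (1−0.551)·F11·0.275.
F11 = 270.29/(0.275×0.449) = 2189 g/s.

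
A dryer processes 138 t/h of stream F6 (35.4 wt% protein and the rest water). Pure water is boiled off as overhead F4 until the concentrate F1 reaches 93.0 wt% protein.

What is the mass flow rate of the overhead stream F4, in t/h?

protein is conserved: 138×0.354 = 48.852 t/h all reports to the concentrate.
Concentrate = 48.852/(target fraction) = 52.529 t/h.
Overhead = 138 − 52.529 = 85.471 t/h.

85.47 t/h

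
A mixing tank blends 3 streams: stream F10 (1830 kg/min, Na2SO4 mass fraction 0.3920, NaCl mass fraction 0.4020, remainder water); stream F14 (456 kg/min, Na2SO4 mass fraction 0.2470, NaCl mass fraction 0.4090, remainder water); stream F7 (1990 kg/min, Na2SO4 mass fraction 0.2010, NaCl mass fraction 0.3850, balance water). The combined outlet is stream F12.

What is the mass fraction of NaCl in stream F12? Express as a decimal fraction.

Total flow out = 1830 + 456 + 1990 = 4276 kg/min.
NaCl in = 1830×0.402 + 456×0.409 + 1990×0.385 = 1688.3 kg/min.
NaCl mass fraction in F12 = 1688.3/4276 = 0.3948.

0.3948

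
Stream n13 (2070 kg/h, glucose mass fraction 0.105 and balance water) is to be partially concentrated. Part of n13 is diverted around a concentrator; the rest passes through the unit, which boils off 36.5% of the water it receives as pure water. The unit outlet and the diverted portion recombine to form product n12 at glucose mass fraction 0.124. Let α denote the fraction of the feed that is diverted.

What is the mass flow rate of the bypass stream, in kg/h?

1099 kg/h

All 2070×0.105 = 217.35 kg/h of glucose reaches n12, so n12 = 217.35/0.124 = 1752.8 kg/h and vapour = 317.18 kg/h.
The evaporator receives (1−α)·2070 of feed at 0.895 water and removes 0.365 of that water:
0.365×0.895×(1−α)×2070 = 317.18
(1−α) = 317.18/676.22 = 0.4690;  α = 0.5310.
Bypass flow = 0.5310×2070 = 1099.1 kg/h.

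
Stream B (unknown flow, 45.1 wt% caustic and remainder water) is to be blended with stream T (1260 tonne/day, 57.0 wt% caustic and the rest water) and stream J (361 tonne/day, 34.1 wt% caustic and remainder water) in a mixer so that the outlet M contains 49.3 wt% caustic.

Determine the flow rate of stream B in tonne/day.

1004 tonne/day

Let B be the unknown flow. Total out = 1621 + B.
caustic balance: 841.3 + 0.451·B = 0.493·(1621 + B)
(0.451 − 0.493)·B = 0.493×1621 − 841.3 = -42.148
B = -42.148 / -0.042 = 1003.5 tonne/day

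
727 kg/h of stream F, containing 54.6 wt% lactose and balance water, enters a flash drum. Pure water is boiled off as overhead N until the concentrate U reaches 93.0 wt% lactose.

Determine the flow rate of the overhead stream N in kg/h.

lactose is conserved: 727×0.546 = 396.94 kg/h all reports to the concentrate.
Concentrate = 396.94/(target fraction) = 426.82 kg/h.
Overhead = 727 − 426.82 = 300.18 kg/h.

300.2 kg/h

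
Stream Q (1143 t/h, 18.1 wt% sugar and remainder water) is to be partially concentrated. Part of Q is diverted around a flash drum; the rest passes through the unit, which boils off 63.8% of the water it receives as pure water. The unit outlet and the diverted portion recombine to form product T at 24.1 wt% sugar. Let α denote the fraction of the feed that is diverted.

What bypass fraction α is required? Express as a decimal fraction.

0.524

All 1143×0.181 = 206.88 t/h of sugar reaches T, so T = 206.88/0.241 = 858.44 t/h and vapour = 284.56 t/h.
The evaporator receives (1−α)·1143 of feed at 0.819 water and removes 0.638 of that water:
0.638×0.819×(1−α)×1143 = 284.56
(1−α) = 284.56/597.24 = 0.4765;  α = 0.5235.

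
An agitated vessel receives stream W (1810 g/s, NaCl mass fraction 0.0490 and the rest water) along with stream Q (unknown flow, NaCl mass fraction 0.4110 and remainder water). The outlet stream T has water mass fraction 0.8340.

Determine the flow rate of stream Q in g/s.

864.4 g/s

Let Q be the unknown flow. Total out = 1810 + Q.
water balance: 1721.3 + 0.589·Q = 0.834·(1810 + Q)
(0.589 − 0.834)·Q = 0.834×1810 − 1721.3 = -211.77
Q = -211.77 / -0.245 = 864.37 g/s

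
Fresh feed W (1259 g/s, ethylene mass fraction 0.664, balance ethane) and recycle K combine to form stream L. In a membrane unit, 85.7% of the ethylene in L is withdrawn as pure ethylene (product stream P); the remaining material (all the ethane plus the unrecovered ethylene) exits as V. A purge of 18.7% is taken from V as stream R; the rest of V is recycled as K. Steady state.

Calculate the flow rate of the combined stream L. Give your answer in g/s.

3208 g/s

ethane enters only via W and leaves only via the purge: 1259×0.336 = 0.187×(ethane in V), and the membrane unit passes all ethane, so ethane in L = ethane in V = 2262.2 g/s.
ethylene in L: m_A = 1259×0.664 + (1−0.187)·(1−0.857)·m_A, so m_A = 835.98/0.8837 = 945.95 g/s.
L = 945.95 + 2262.2 = 3208.1 g/s.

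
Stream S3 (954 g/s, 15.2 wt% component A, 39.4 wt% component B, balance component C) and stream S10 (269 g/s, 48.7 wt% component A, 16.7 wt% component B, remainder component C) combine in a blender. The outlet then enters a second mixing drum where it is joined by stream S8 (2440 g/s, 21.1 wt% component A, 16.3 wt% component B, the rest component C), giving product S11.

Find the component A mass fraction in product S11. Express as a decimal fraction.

0.2159

Overall, product flow = 3663 g/s.
component A in = 954×0.152 + 269×0.487 + 2440×0.211 = 790.85 g/s.
component A fraction in S11 = 0.2159.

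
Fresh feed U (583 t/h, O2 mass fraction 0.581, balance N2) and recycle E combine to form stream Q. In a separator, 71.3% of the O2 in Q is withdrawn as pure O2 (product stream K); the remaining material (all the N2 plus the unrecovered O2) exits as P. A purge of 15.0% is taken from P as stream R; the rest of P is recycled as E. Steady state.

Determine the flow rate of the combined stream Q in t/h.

N2 enters only via U and leaves only via the purge: 583×0.419 = 0.150×(N2 in P), and the separator passes all N2, so N2 in Q = N2 in P = 1628.5 t/h.
O2 in Q: m_A = 583×0.581 + (1−0.150)·(1−0.713)·m_A, so m_A = 338.72/0.7560 = 448.02 t/h.
Q = 448.02 + 1628.5 = 2076.5 t/h.

2077 t/h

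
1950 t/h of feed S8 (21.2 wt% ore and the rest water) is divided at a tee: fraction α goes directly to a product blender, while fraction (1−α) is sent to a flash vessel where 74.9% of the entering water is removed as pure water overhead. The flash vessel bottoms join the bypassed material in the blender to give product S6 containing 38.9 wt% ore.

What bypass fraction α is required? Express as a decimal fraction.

0.229

All 1950×0.212 = 413.4 t/h of ore reaches S6, so S6 = 413.4/0.389 = 1062.7 t/h and vapour = 887.28 t/h.
The evaporator receives (1−α)·1950 of feed at 0.788 water and removes 0.749 of that water:
0.749×0.788×(1−α)×1950 = 887.28
(1−α) = 887.28/1150.9 = 0.7709;  α = 0.2291.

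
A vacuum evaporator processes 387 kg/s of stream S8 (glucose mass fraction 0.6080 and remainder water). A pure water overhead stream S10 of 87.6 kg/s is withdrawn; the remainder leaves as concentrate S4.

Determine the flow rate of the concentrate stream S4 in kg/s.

299.4 kg/s

Concentrate = 387 − 87.6 = 299.4 kg/s.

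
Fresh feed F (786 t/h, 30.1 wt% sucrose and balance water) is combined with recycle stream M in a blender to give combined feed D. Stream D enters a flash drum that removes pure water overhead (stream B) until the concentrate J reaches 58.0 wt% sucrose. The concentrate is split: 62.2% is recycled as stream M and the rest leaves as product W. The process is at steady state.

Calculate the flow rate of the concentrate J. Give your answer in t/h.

Overall sucrose balance (none leaves overhead): sucrose in fresh feed = sucrose in product, i.e. 786×0.301 = (1−0.622)·J·0.580.
J = 236.59/(0.580×0.378) = 1079.1 t/h.

1079 t/h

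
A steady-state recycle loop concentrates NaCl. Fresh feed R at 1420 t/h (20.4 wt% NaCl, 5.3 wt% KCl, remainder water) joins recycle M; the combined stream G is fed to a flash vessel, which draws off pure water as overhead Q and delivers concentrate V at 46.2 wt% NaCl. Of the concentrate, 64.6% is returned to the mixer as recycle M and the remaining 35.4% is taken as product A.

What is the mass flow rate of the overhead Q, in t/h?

793 t/h

Overall NaCl balance (none leaves overhead): NaCl in fresh feed = NaCl in product, i.e. 1420×0.204 = (1−0.646)·V·0.462.
V = 289.68/(0.462×0.354) = 1771.2 t/h.
Recycle M = 0.646×1771.2 = 1144.2 t/h.
Combined feed G = 1420 + 1144.2 = 2564.2 t/h.
Overhead Q = G − V = 2564.2 − 1771.2 = 792.99 t/h.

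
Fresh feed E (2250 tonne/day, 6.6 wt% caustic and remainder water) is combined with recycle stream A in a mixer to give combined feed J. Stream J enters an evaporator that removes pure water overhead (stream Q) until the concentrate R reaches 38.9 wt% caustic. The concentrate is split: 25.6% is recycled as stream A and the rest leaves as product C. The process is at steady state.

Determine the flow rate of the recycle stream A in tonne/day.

131.4 tonne/day

Overall caustic balance (none leaves overhead): caustic in fresh feed = caustic in product, i.e. 2250×0.066 = (1−0.256)·R·0.389.
R = 148.5/(0.389×0.744) = 513.1 tonne/day.
Recycle A = 0.256×513.1 = 131.35 tonne/day.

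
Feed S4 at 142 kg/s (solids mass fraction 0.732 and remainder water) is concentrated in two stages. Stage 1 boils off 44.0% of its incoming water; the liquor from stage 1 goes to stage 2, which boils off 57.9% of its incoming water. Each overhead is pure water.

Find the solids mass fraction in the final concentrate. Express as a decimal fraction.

0.921

water in feed = 142×0.268 = 38.056 kg/s.
After stage 1: water left = (1−0.440)×38.056 = 21.311; stream total = 125.26 kg/s.
After stage 2: water left = (1−0.579)×21.311 = 8.9721; final concentrate = 112.92 kg/s.
solids fraction = 103.94/112.92 = 0.921.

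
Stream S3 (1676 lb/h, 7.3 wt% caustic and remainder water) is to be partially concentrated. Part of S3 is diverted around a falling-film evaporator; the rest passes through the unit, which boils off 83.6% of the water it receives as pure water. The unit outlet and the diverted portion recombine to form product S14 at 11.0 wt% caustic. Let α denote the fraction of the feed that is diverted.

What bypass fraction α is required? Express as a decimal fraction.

All 1676×0.073 = 122.35 lb/h of caustic reaches S14, so S14 = 122.35/0.110 = 1112.3 lb/h and vapour = 563.75 lb/h.
The evaporator receives (1−α)·1676 of feed at 0.927 water and removes 0.836 of that water:
0.836×0.927×(1−α)×1676 = 563.75
(1−α) = 563.75/1298.9 = 0.4340;  α = 0.5660.

0.566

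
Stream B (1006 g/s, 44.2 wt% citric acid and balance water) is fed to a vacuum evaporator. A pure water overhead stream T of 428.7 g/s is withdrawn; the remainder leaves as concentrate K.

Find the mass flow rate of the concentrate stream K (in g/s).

577.3 g/s

Concentrate = 1006 − 428.7 = 577.3 g/s.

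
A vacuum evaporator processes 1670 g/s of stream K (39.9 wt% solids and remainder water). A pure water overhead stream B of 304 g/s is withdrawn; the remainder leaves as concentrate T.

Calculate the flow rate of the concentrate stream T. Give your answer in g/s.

1366 g/s

Concentrate = 1670 − 304 = 1366 g/s.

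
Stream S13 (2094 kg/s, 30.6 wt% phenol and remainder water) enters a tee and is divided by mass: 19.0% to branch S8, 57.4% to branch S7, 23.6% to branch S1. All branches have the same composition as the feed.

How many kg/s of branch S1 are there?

494.2 kg/s

Branch S1 flow = 0.236×2094 = 494.18 kg/s.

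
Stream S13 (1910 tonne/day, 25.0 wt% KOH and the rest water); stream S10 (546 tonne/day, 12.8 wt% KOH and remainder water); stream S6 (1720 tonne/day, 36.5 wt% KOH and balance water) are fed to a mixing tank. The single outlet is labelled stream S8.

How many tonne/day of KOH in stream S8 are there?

KOH out = KOH in = 1910×0.250 + 546×0.128 + 1720×0.365 = 1175.2 tonne/day.

1175 tonne/day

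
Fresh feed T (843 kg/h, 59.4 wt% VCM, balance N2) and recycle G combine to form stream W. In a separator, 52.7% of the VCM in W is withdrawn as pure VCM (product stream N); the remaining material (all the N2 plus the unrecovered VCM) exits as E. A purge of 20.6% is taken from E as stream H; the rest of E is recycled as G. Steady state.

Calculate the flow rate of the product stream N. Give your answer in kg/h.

422.6 kg/h

VCM in W: m_A = 843×0.594 + (1−0.206)·(1−0.527)·m_A, so m_A = 500.74/0.6244 = 801.91 kg/h.
Product N = 0.527×801.91 = 422.61 kg/h.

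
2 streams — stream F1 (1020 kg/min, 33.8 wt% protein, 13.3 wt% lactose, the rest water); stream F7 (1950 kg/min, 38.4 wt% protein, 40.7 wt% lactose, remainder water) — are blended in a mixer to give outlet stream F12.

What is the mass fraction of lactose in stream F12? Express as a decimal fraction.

0.3129

Total flow out = 1020 + 1950 = 2970 kg/min.
lactose in = 1020×0.133 + 1950×0.407 = 929.31 kg/min.
lactose mass fraction in F12 = 929.31/2970 = 0.3129.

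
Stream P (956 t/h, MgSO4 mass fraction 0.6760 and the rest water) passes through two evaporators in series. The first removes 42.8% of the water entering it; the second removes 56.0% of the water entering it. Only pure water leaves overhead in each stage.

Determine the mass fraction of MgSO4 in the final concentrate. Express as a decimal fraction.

0.8924

water in feed = 956×0.324 = 309.74 t/h.
After stage 1: water left = (1−0.428)×309.74 = 177.17; stream total = 823.43 t/h.
After stage 2: water left = (1−0.560)×177.17 = 77.956; final concentrate = 724.21 t/h.
MgSO4 fraction = 646.26/724.21 = 0.8924.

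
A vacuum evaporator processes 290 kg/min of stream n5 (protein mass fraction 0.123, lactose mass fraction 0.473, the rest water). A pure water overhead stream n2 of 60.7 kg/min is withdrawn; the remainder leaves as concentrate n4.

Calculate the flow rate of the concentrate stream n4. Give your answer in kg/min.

229.3 kg/min

Concentrate = 290 − 60.7 = 229.3 kg/min.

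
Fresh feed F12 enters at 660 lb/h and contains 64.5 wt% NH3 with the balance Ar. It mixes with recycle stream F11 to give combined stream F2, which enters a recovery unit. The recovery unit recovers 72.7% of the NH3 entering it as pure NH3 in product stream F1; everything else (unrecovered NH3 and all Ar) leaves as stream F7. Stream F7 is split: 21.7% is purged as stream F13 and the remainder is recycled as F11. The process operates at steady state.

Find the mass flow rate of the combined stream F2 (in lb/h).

Ar enters only via F12 and leaves only via the purge: 660×0.355 = 0.217×(Ar in F7), and the recovery unit passes all Ar, so Ar in F2 = Ar in F7 = 1079.7 lb/h.
NH3 in F2: m_A = 660×0.645 + (1−0.217)·(1−0.727)·m_A, so m_A = 425.7/0.7862 = 541.44 lb/h.
F2 = 541.44 + 1079.7 = 1621.2 lb/h.

1621 lb/h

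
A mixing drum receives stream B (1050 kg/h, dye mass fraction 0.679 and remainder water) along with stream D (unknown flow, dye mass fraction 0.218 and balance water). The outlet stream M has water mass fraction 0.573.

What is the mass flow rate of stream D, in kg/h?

Let D be the unknown flow. Total out = 1050 + D.
water balance: 337.05 + 0.782·D = 0.573·(1050 + D)
(0.782 − 0.573)·D = 0.573×1050 − 337.05 = 264.6
D = 264.6 / 0.209 = 1266 kg/h

1266 kg/h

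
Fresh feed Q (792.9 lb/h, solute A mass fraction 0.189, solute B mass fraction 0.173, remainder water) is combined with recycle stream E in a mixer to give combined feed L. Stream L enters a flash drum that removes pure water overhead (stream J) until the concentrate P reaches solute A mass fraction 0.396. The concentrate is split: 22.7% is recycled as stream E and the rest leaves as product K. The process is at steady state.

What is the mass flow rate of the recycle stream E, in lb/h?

111.1 lb/h

Overall solute A balance (none leaves overhead): solute A in fresh feed = solute A in product, i.e. 792.9×0.189 = (1−0.227)·P·0.396.
P = 149.86/(0.396×0.773) = 489.56 lb/h.
Recycle E = 0.227×489.56 = 111.13 lb/h.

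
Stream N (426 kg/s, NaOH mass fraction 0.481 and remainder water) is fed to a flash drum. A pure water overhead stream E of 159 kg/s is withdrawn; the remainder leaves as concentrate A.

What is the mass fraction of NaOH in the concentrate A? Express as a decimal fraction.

NaOH is not removed: 426×0.481 = 204.91 kg/s of NaOH enters A.
Concentrate = 426 − 159 = 267 kg/s.
Mass fraction = 204.91/267 = 0.767.

0.767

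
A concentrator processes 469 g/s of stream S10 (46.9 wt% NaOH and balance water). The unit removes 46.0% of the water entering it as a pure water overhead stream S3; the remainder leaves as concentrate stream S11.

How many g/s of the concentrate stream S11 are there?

water entering = 469×0.531 = 249.04 g/s; overhead removed = 0.460×249.04 = 114.56 g/s.
Concentrate = 469 − 114.56 = 354.44 g/s.

354.4 g/s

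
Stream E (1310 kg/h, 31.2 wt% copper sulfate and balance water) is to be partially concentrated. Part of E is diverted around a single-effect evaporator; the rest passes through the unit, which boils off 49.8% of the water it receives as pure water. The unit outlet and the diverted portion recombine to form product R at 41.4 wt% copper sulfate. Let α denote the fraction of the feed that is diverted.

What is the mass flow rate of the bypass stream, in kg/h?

368 kg/h

All 1310×0.312 = 408.72 kg/h of copper sulfate reaches R, so R = 408.72/0.414 = 987.25 kg/h and vapour = 322.75 kg/h.
The evaporator receives (1−α)·1310 of feed at 0.688 water and removes 0.498 of that water:
0.498×0.688×(1−α)×1310 = 322.75
(1−α) = 322.75/448.84 = 0.7191;  α = 0.2809.
Bypass flow = 0.2809×1310 = 367.99 kg/h.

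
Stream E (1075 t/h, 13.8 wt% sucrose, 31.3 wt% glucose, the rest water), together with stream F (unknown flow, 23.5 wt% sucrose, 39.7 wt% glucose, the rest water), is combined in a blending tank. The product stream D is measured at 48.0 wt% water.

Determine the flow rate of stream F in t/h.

662.3 t/h

Let F be the unknown flow. Total out = 1075 + F.
water balance: 590.18 + 0.368·F = 0.480·(1075 + F)
(0.368 − 0.480)·F = 0.480×1075 − 590.18 = -74.175
F = -74.175 / -0.112 = 662.28 t/h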